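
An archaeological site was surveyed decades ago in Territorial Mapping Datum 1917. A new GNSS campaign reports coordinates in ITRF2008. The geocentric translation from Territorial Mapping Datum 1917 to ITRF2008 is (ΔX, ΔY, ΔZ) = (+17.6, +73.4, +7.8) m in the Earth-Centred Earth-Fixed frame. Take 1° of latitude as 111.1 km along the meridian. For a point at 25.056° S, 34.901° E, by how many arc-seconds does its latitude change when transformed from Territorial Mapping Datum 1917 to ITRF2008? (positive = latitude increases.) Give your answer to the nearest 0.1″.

sin φ = -0.423504, cos φ = 0.905894, sin λ = 0.572160, cos λ = 0.820142.
North component: ΔN = −sin φ cos λ·ΔX − sin φ sin λ·ΔY + cos φ·ΔZ = −(-0.423504)(0.820142)(17.6) − (-0.423504)(0.572160)(73.4) + (0.905894)(7.8) = 30.96 m.
1° of latitude spans 111100 m, so Δφ = 30.96 / 111100 × 3600 = 1.003″.

Δφ = 1.0″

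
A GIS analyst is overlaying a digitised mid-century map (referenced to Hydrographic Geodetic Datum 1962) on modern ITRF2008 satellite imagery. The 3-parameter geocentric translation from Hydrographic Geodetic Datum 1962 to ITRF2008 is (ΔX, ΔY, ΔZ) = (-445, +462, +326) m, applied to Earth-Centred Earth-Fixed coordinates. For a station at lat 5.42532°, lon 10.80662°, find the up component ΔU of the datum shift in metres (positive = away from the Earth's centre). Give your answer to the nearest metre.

At φ = 5.42532°, λ = 10.80662°: sin φ = 0.094548, cos φ = 0.995520, sin λ = 0.187495, cos λ = 0.982266.
ΔU = cos φ cos λ·ΔX + cos φ sin λ·ΔY + sin φ·ΔZ = (0.995520)(0.982266)(-445) + (0.995520)(0.187495)(462) + (0.094548)(326) = -318.09 m.

ΔU = -318 m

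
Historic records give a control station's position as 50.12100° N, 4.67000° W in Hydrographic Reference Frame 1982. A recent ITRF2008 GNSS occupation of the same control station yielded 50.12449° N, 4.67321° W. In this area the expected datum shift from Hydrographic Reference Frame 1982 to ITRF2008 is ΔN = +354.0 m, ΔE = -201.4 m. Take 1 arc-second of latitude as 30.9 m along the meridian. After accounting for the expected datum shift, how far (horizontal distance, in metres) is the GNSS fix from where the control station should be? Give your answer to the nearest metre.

44 m

Observed coordinate differences: Δφ = +0.00349°, Δλ = -0.00321°.
Converting to metres (1° lat = 111240 m, cos φ = 0.641168): observed ΔN = 388.2 m, observed ΔE = -228.9 m.
Subtracting the expected shift leaves a residual of 388.2 − (354.0) = 34.2 m north and -228.9 − (-201.4) = -27.5 m east.
Residual distance = √(34.2² + (-27.5)²) = 43.9 m.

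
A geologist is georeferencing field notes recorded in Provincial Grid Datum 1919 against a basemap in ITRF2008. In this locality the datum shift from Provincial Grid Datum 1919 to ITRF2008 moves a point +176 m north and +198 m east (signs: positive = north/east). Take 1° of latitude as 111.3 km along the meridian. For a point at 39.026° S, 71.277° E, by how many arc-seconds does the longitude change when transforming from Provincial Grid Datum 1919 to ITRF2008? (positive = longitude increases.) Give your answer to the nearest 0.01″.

Δλ = 8.24″

At latitude -39.026°, cos φ = 0.776860.
1° of longitude at this latitude = 111.3 × cos φ = 86.46 km, so Δλ = 198.0 / 86464.6 = 0.0022900° = 8.244″.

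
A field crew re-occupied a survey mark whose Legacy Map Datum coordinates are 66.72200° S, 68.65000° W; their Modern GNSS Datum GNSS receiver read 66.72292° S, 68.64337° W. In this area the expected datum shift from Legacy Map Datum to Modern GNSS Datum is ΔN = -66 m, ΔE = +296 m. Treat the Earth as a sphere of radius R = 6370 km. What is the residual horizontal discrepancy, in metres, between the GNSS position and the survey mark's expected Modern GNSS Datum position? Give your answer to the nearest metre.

Observed coordinate differences: Δφ = -0.00092°, Δλ = +0.00663°.
Converting to metres (1° lat = 111177 m, cos φ = 0.395193): observed ΔN = -102.3 m, observed ΔE = 291.3 m.
Subtracting the expected shift leaves a residual of -102.3 − (-66) = -36.3 m north and 291.3 − (296) = -4.7 m east.
Residual distance = √((-36.3)² + (-4.7)²) = 36.6 m.

37 m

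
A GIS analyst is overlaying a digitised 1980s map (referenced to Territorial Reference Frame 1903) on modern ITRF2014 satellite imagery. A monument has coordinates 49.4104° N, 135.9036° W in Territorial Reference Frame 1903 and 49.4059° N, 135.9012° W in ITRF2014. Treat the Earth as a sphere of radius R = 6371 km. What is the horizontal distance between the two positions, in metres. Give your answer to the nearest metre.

530 m

Δφ = 49.4059° − 49.4104° = -0.0045°; Δλ = -135.9012° − -135.9036° = +0.0024°.
1° along a meridian = πR/180 = 111195 m.
ΔN = Δφ × 111195 = -500.4 m; ΔE = Δλ × 111195 × cos(49.4104°) = +0.0024 × 111195 × 0.650636 = 173.6 m.
Distance = √(ΔE² + ΔN²) = √(173.6² + (-500.4)²) = 529.6 m.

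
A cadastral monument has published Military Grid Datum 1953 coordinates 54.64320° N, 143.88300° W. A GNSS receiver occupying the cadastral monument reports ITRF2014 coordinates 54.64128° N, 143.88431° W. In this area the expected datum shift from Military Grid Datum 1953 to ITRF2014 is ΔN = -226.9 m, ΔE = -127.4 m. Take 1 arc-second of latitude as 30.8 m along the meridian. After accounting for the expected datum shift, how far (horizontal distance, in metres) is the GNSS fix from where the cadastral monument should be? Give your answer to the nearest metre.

Observed coordinate differences: Δφ = -0.00192°, Δλ = -0.00131°.
Converting to metres (1° lat = 110880 m, cos φ = 0.578666): observed ΔN = -212.9 m, observed ΔE = -84.1 m.
Subtracting the expected shift leaves a residual of -212.9 − (-226.9) = 14.0 m north and -84.1 − (-127.4) = 43.3 m east.
Residual distance = √(14.0² + 43.3²) = 45.6 m.

46 m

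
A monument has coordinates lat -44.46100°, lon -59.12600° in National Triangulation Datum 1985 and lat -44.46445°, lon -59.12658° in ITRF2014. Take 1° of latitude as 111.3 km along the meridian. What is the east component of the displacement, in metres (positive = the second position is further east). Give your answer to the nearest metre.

ΔE = -46 m

Δφ = -44.46445° − -44.46100° = -0.00345°; Δλ = -59.12658° − -59.12600° = -0.00058°.
ΔN = Δφ × 111300 = -384.0 m; ΔE = Δλ × 111300 × cos(-44.46100°) = -0.00058 × 111300 × 0.713727 = -46.1 m.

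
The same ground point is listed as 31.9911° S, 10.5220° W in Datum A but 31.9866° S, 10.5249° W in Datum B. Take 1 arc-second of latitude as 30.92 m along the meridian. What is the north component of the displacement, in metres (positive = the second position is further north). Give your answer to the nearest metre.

Δφ = -31.9866° − -31.9911° = +0.0045°; Δλ = -10.5249° − -10.5220° = -0.0029°.
1° of latitude = 3600 × 30.92 = 111312 m.
ΔN = Δφ × 111312 = 500.9 m; ΔE = Δλ × 111312 × cos(-31.9911°) = -0.0029 × 111312 × 0.848130 = -273.8 m.

ΔN = 501 m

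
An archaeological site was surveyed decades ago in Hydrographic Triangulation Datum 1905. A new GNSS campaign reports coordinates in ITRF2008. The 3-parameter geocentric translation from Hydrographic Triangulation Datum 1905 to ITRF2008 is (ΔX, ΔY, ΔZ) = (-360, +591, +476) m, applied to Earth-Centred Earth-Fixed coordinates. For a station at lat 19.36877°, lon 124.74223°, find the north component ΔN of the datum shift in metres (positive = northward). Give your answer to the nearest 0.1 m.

The local north axis is (−sin φ cos λ, −sin φ sin λ, cos φ), giving ΔN = -68.040 − 161.061 + 449.060 = 219.96 m.

ΔN = 220.0 m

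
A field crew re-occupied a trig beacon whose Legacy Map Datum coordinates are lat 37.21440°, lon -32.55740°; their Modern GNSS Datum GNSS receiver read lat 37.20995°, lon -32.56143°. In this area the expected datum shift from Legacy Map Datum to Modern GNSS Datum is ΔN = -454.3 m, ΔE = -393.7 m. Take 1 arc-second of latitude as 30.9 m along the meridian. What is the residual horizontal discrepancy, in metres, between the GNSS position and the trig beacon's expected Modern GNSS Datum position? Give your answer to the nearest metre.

Observed coordinate differences: Δφ = -0.00445°, Δλ = -0.00403°.
Converting to metres (1° lat = 111240 m, cos φ = 0.796378): observed ΔN = -495.0 m, observed ΔE = -357.0 m.
Subtracting the expected shift leaves a residual of -495.0 − (-454.3) = -40.7 m north and -357.0 − (-393.7) = 36.7 m east.
Residual distance = √((-40.7)² + 36.7²) = 54.8 m.

55 m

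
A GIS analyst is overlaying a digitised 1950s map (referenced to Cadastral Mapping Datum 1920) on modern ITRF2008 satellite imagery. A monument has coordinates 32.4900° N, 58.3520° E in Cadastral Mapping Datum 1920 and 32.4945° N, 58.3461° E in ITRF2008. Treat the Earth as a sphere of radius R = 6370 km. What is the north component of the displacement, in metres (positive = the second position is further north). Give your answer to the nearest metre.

ΔN = 500 m

Δφ = 32.4945° − 32.4900° = +0.0045°; Δλ = 58.3461° − 58.3520° = -0.0059°.
1° along a meridian = πR/180 = 111177 m.
ΔN = Δφ × 111177 = 500.3 m; ΔE = Δλ × 111177 × cos(32.4900°) = -0.0059 × 111177 × 0.843485 = -553.3 m.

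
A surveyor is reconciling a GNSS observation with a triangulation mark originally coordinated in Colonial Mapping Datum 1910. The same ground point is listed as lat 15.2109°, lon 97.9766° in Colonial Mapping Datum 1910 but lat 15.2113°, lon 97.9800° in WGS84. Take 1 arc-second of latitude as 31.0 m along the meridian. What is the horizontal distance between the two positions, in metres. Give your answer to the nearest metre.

369 m

Δφ = 15.2113° − 15.2109° = +0.0004°; Δλ = 97.9800° − 97.9766° = +0.0034°.
1° of latitude = 3600 × 31.00 = 111600 m.
ΔN = Δφ × 111600 = 44.6 m; ΔE = Δλ × 111600 × cos(15.2109°) = +0.0034 × 111600 × 0.964967 = 366.1 m.
Distance = √(ΔE² + ΔN²) = √(366.1² + 44.6²) = 368.9 m.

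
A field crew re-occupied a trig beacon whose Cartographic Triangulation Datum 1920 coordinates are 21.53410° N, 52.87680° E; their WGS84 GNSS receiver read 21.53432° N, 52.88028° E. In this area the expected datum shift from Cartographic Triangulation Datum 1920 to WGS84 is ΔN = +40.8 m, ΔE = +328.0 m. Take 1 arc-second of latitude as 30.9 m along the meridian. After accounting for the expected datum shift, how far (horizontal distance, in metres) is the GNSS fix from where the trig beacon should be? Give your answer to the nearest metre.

Observed coordinate differences: Δφ = +0.00022°, Δλ = +0.00348°.
Converting to metres (1° lat = 111240 m, cos φ = 0.930199): observed ΔN = 24.5 m, observed ΔE = 360.1 m.
Subtracting the expected shift leaves a residual of 24.5 − (40.8) = -16.3 m north and 360.1 − (328.0) = 32.1 m east.
Residual distance = √((-16.3)² + 32.1²) = 36.0 m.

36 m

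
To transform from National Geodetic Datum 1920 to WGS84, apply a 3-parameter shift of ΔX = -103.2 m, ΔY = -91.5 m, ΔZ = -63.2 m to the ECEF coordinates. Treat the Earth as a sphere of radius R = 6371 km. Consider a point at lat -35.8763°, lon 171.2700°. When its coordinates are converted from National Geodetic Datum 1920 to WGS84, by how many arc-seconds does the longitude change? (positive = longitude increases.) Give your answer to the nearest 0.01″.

sin φ = -0.586037, cos φ = 0.810284, sin λ = 0.151778, cos λ = -0.988415.
East component: ΔE = −sin λ·ΔX + cos λ·ΔY = −(0.151778)(-103.2) + (-0.988415)(-91.5) = 106.10 m.
1° of latitude spans πR/180 = 111195 m; at latitude φ, 1° of longitude spans that × cos φ = 90099.5 m, so Δλ = 106.10 / 90099.5 × 3600 = 4.239″.

Δλ = 4.24″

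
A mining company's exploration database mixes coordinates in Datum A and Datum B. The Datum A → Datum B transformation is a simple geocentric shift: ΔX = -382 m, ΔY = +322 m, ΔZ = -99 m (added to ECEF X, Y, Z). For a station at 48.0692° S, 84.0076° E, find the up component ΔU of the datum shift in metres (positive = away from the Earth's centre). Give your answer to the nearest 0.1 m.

At φ = -48.0692°, λ = 84.0076°: sin φ = -0.743952, cos φ = 0.668233, sin λ = 0.994536, cos λ = 0.104397.
ΔU = cos φ cos λ·ΔX + cos φ sin λ·ΔY + sin φ·ΔZ = (0.668233)(0.104397)(-382) + (0.668233)(0.994536)(322) + (-0.743952)(-99) = 261.00 m.

ΔU = 261.0 m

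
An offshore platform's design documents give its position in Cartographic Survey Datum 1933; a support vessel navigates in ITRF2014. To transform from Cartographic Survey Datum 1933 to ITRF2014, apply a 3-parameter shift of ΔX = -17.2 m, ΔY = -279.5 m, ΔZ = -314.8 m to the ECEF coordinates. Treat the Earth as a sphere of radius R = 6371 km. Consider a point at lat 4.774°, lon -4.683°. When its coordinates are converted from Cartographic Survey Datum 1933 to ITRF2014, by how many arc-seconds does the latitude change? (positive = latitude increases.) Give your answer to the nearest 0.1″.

sin φ = 0.083226, cos φ = 0.996531, sin λ = -0.081643, cos λ = 0.996662.
North component: ΔN = −sin φ cos λ·ΔX − sin φ sin λ·ΔY + cos φ·ΔZ = −(0.083226)(0.996662)(-17.2) − (0.083226)(-0.081643)(-279.5) + (0.996531)(-314.8) = -314.18 m.
1° of latitude spans πR/180 = 111195 m, so Δφ = -314.18 / 111195 × 3600 = -10.172″.

Δφ = -10.2″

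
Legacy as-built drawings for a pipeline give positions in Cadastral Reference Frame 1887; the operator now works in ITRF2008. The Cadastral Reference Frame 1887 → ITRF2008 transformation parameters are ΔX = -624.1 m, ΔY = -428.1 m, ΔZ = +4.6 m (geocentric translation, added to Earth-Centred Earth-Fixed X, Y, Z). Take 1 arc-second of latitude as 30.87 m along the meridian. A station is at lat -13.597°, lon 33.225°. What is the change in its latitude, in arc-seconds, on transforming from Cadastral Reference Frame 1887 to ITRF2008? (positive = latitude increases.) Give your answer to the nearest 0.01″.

Δφ = -5.62″

sin φ = -0.235091, cos φ = 0.971973, sin λ = 0.547928, cos λ = 0.836525.
North component: ΔN = −sin φ cos λ·ΔX − sin φ sin λ·ΔY + cos φ·ΔZ = −(-0.235091)(0.836525)(-624.1) − (-0.235091)(0.547928)(-428.1) + (0.971973)(4.6) = -173.41 m.
1° of latitude spans 3600 × 30.87 = 111132 m, so Δφ = -173.41 / 111132 × 3600 = -5.617″.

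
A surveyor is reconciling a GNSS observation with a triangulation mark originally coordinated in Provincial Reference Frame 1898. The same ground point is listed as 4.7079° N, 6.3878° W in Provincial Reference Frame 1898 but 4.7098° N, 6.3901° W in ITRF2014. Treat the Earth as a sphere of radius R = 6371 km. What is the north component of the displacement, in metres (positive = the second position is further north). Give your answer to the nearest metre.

Δφ = 4.7098° − 4.7079° = +0.0019°; Δλ = -6.3901° − -6.3878° = -0.0023°.
1° along a meridian = πR/180 = 111195 m.
ΔN = Δφ × 111195 = 211.3 m; ΔE = Δλ × 111195 × cos(4.7079°) = -0.0023 × 111195 × 0.996626 = -254.9 m.

ΔN = 211 m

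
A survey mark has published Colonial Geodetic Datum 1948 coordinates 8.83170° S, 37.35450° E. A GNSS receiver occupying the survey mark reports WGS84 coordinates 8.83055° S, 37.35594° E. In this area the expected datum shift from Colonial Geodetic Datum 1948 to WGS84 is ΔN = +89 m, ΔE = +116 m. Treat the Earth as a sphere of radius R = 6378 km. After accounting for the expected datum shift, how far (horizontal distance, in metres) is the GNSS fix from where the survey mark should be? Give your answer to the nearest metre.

Observed coordinate differences: Δφ = +0.00115°, Δλ = +0.00144°.
Converting to metres (1° lat = 111317 m, cos φ = 0.988144): observed ΔN = 128.0 m, observed ΔE = 158.4 m.
Subtracting the expected shift leaves a residual of 128.0 − (89) = 39.0 m north and 158.4 − (116) = 42.4 m east.
Residual distance = √(39.0² + 42.4²) = 57.6 m.

58 m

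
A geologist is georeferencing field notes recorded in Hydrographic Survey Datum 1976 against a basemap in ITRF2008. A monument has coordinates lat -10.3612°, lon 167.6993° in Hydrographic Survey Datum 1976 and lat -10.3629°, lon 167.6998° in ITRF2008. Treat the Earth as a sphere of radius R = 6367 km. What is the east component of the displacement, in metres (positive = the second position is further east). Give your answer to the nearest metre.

ΔE = 55 m

Δφ = -10.3629° − -10.3612° = -0.0017°; Δλ = 167.6998° − 167.6993° = +0.0005°.
1° along a meridian = πR/180 = 111125 m.
ΔN = Δφ × 111125 = -188.9 m; ΔE = Δλ × 111125 × cos(-10.3612°) = +0.0005 × 111125 × 0.983693 = 54.7 m.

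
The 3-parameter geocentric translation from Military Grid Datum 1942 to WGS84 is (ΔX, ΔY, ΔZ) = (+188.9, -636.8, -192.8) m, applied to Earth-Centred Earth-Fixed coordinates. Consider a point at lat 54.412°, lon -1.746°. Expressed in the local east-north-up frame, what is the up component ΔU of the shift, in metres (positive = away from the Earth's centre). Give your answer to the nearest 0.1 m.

ΔU = -35.6 m

At φ = 54.412°, λ = -1.746°: sin φ = 0.813223, cos φ = 0.581953, sin λ = -0.030469, cos λ = 0.999536.
ΔU = cos φ cos λ·ΔX + cos φ sin λ·ΔY + sin φ·ΔZ = (0.581953)(0.999536)(188.9) + (0.581953)(-0.030469)(-636.8) + (0.813223)(-192.8) = -35.62 m.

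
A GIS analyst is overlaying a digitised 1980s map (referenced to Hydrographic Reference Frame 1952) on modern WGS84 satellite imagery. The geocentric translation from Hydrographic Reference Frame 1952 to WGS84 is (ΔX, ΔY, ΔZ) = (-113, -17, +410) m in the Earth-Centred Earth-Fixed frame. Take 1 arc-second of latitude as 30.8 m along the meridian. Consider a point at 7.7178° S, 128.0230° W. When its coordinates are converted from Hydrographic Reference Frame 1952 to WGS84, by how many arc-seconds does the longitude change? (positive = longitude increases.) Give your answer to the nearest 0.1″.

sin φ = -0.134294, cos φ = 0.990942, sin λ = -0.787764, cos λ = -0.615978.
East component: ΔE = −sin λ·ΔX + cos λ·ΔY = −(-0.787764)(-113) + (-0.615978)(-17) = -78.55 m.
1° of latitude spans 3600 × 30.80 = 110880 m; at latitude φ, 1° of longitude spans that × cos φ = 109875.6 m, so Δλ = -78.55 / 109875.6 × 3600 = -2.573″.

Δλ = -2.6″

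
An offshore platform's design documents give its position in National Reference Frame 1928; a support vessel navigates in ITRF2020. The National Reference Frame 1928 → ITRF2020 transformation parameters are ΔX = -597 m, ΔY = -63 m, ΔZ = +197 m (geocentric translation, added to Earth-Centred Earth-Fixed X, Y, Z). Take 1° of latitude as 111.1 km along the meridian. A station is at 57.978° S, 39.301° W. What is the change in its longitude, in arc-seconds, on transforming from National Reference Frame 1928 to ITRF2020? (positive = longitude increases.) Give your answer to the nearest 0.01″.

Δλ = -26.09″

sin φ = -0.847845, cos φ = 0.530245, sin λ = -0.633394, cos λ = 0.773829.
East component: ΔE = −sin λ·ΔX + cos λ·ΔY = −(-0.633394)(-597) + (0.773829)(-63) = -426.89 m.
1° of latitude spans 111100 m; at latitude φ, 1° of longitude spans that × cos φ = 58910.2 m, so Δλ = -426.89 / 58910.2 × 3600 = -26.087″.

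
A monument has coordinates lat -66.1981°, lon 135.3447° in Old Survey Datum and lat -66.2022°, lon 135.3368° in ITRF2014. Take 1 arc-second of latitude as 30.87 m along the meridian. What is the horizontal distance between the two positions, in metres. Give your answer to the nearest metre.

Δφ = -66.2022° − -66.1981° = -0.0041°; Δλ = 135.3368° − 135.3447° = -0.0079°.
1° of latitude = 3600 × 30.87 = 111132 m.
ΔN = Δφ × 111132 = -455.6 m; ΔE = Δλ × 111132 × cos(-66.1981°) = -0.0079 × 111132 × 0.403576 = -354.3 m.
Distance = √(ΔE² + ΔN²) = √((-354.3)² + (-455.6)²) = 577.2 m.

577 m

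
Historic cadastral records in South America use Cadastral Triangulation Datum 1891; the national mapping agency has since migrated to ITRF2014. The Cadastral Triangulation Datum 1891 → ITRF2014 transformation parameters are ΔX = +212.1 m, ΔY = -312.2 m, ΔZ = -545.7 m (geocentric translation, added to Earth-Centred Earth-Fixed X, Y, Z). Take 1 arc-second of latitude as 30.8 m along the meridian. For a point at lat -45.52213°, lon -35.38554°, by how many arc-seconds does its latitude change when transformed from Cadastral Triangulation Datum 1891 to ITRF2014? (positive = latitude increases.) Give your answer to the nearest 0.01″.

sin φ = -0.713521, cos φ = 0.700634, sin λ = -0.579075, cos λ = 0.815274.
North component: ΔN = −sin φ cos λ·ΔX − sin φ sin λ·ΔY + cos φ·ΔZ = −(-0.713521)(0.815274)(212.1) − (-0.713521)(-0.579075)(-312.2) + (0.700634)(-545.7) = -129.96 m.
1° of latitude spans 3600 × 30.80 = 110880 m, so Δφ = -129.96 / 110880 × 3600 = -4.219″.

Δφ = -4.22″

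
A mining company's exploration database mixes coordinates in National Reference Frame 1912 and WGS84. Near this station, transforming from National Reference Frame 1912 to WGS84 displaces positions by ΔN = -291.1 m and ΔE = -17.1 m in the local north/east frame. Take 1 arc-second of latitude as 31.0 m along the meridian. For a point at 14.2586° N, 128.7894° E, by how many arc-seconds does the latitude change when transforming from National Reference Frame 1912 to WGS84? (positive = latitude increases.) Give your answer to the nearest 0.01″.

Δφ = -9.39″

1″ of latitude = 31.00 m, so Δφ = -291.1 / 31.00 = -9.390″.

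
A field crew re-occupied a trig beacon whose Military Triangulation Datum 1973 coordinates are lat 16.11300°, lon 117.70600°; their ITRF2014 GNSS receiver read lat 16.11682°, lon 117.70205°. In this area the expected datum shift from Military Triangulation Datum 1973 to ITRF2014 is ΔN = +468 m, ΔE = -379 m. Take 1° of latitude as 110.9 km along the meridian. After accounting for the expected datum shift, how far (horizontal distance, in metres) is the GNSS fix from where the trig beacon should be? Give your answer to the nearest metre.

Observed coordinate differences: Δφ = +0.00382°, Δλ = -0.00395°.
Converting to metres (1° lat = 110900 m, cos φ = 0.960716): observed ΔN = 423.6 m, observed ΔE = -420.8 m.
Subtracting the expected shift leaves a residual of 423.6 − (468) = -44.4 m north and -420.8 − (-379) = -41.8 m east.
Residual distance = √((-44.4)² + (-41.8)²) = 61.0 m.

61 m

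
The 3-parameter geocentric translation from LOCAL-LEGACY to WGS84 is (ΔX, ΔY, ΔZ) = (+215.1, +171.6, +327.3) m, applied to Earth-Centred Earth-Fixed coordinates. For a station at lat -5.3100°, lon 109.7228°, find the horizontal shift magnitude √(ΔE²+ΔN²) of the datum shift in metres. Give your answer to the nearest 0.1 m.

At φ = -5.3100°, λ = 109.7228°: sin φ = -0.092544, cos φ = 0.995709, sin λ = 0.941336, cos λ = -0.337470.
ΔE = −sin λ·ΔX + cos λ·ΔY = −(0.941336)·(215.1) + (-0.337470)·(171.6) = -260.39 m.
ΔN = −sin φ cos λ·ΔX − sin φ sin λ·ΔY + cos φ·ΔZ = −(-0.092544)(-0.337470)(215.1) − (-0.092544)(0.941336)(171.6) + (0.995709)(327.3) = 334.13 m.
Horizontal magnitude = √(ΔE² + ΔN²) = √((-260.39)² + 334.13²) = 423.61 m.

423.6 m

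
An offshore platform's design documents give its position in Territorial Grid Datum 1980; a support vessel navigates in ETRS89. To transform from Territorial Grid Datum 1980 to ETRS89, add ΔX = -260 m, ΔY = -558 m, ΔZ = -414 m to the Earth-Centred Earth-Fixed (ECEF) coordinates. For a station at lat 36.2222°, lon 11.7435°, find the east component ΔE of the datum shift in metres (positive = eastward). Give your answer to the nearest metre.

At φ = 36.2222°, λ = 11.7435°: sin φ = 0.590918, cos φ = 0.806731, sin λ = 0.203531, cos λ = 0.979069.
ΔE = −sin λ·ΔX + cos λ·ΔY = −(0.203531)·(-260) + (0.979069)·(-558) = -493.40 m.

ΔE = -493 m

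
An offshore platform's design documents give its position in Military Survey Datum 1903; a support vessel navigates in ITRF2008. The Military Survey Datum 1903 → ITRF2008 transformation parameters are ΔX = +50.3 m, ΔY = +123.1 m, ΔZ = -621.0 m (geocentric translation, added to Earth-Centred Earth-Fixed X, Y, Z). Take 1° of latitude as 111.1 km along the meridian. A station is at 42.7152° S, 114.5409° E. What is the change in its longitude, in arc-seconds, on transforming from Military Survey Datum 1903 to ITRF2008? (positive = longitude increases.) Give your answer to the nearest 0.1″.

Δλ = -4.3″

sin φ = -0.678355, cos φ = 0.734735, sin λ = 0.909665, cos λ = -0.415343.
East component: ΔE = −sin λ·ΔX + cos λ·ΔY = −(0.909665)(50.3) + (-0.415343)(123.1) = -96.88 m.
1° of latitude spans 111100 m; at latitude φ, 1° of longitude spans that × cos φ = 81629.0 m, so Δλ = -96.88 / 81629.0 × 3600 = -4.273″.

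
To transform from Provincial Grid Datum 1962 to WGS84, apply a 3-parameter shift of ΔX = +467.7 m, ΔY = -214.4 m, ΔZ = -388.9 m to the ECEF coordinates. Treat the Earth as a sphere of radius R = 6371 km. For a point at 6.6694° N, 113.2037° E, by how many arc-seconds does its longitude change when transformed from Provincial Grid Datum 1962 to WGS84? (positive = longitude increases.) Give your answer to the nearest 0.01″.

Δλ = -11.26″

sin φ = 0.116140, cos φ = 0.993233, sin λ = 0.919110, cos λ = -0.394001.
East component: ΔE = −sin λ·ΔX + cos λ·ΔY = −(0.919110)(467.7) + (-0.394001)(-214.4) = -345.39 m.
1° of latitude spans πR/180 = 111195 m; at latitude φ, 1° of longitude spans that × cos φ = 110442.5 m, so Δλ = -345.39 / 110442.5 × 3600 = -11.259″.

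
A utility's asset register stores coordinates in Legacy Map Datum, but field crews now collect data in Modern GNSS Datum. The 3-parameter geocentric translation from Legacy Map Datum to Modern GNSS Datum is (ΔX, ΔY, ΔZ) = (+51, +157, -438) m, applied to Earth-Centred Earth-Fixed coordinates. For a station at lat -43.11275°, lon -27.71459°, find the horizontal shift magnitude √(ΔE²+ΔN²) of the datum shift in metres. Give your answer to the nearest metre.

376 m

At φ = -43.11275°, λ = -27.71459°: sin φ = -0.683436, cos φ = 0.730010, sin λ = -0.465067, cos λ = 0.885275.
ΔE = −sin λ·ΔX + cos λ·ΔY = −(-0.465067)·(51) + (0.885275)·(157) = 162.71 m.
ΔN = −sin φ cos λ·ΔX − sin φ sin λ·ΔY + cos φ·ΔZ = −(-0.683436)(0.885275)(51) − (-0.683436)(-0.465067)(157) + (0.730010)(-438) = -338.79 m.
Horizontal magnitude = √(ΔE² + ΔN²) = √(162.71² + (-338.79)²) = 375.83 m.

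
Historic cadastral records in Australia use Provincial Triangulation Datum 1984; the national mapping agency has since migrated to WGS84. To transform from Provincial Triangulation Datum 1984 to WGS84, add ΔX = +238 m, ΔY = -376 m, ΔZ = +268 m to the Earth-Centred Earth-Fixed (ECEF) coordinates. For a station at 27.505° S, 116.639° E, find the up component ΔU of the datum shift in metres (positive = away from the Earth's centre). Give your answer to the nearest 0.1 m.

At φ = -27.505°, λ = 116.639°: sin φ = -0.461826, cos φ = 0.886971, sin λ = 0.893849, cos λ = -0.448368.
ΔU = cos φ cos λ·ΔX + cos φ sin λ·ΔY + sin φ·ΔZ = (0.886971)(-0.448368)(238) + (0.886971)(0.893849)(-376) + (-0.461826)(268) = -516.52 m.

ΔU = -516.5 m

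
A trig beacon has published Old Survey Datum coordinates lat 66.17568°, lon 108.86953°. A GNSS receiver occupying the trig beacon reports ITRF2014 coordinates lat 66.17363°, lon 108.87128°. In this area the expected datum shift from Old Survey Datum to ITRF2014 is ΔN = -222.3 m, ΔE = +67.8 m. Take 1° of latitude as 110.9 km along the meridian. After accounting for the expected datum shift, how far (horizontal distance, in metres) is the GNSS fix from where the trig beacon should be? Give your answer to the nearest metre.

Observed coordinate differences: Δφ = -0.00205°, Δλ = +0.00175°.
Converting to metres (1° lat = 110900 m, cos φ = 0.403934): observed ΔN = -227.3 m, observed ΔE = 78.4 m.
Subtracting the expected shift leaves a residual of -227.3 − (-222.3) = -5.0 m north and 78.4 − (67.8) = 10.6 m east.
Residual distance = √((-5.0)² + 10.6²) = 11.7 m.

12 m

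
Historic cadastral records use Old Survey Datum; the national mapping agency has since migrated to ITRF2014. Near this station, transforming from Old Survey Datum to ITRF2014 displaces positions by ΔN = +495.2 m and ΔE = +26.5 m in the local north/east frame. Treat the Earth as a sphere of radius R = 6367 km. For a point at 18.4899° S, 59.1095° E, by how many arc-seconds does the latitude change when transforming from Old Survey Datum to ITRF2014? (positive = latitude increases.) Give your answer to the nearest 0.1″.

Δφ = 16.0″

On a sphere of radius R, 1 rad of latitude = R, so Δφ = ΔN / R = 495.2 / 6367000 = 7.7776e-05 rad = 16.042″.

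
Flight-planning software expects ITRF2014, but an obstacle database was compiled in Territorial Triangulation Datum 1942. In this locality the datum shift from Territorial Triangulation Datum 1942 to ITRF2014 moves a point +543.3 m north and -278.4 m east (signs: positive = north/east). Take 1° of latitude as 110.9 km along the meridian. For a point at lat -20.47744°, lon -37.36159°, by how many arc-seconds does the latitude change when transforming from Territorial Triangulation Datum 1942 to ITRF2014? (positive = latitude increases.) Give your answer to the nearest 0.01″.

Δφ = 17.64″

1° of latitude = 110.9 km, so Δφ = 543.3 / 110900 = 0.0048990° = 17.636″.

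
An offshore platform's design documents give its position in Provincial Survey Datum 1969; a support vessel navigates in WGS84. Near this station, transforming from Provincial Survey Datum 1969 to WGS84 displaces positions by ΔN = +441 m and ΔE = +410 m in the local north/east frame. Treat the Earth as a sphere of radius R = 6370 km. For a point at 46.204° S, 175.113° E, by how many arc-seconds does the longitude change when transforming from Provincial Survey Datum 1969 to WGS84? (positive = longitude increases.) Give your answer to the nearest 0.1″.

Δλ = 19.2″

At latitude -46.204°, cos φ = 0.692093.
One radian of longitude at latitude φ spans R cos φ, so Δλ = ΔE / (R cos φ) = 410.0 / (6370000 × 0.692093) = 9.2999e-05 rad = 19.183″.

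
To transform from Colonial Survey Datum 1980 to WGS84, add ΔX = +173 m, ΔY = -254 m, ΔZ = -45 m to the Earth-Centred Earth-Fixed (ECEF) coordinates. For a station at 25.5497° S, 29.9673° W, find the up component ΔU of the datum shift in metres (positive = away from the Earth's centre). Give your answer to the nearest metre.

ΔU = 269 m

At φ = -25.5497°, λ = -29.9673°: sin φ = -0.431294, cos φ = 0.902212, sin λ = -0.499506, cos λ = 0.866311.
ΔU = cos φ cos λ·ΔX + cos φ sin λ·ΔY + sin φ·ΔZ = (0.902212)(0.866311)(173) + (0.902212)(-0.499506)(-254) + (-0.431294)(-45) = 269.09 m.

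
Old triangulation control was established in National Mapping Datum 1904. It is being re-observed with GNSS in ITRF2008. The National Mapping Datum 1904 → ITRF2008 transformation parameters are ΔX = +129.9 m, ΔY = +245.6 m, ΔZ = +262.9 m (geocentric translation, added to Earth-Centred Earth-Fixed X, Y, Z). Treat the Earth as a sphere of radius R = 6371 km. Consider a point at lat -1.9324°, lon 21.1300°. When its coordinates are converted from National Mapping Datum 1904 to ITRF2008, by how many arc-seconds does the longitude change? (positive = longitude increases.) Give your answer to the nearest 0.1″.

sin φ = -0.033720, cos φ = 0.999431, sin λ = 0.360485, cos λ = 0.932765.
East component: ΔE = −sin λ·ΔX + cos λ·ΔY = −(0.360485)(129.9) + (0.932765)(245.6) = 182.26 m.
1° of latitude spans πR/180 = 111195 m; at latitude φ, 1° of longitude spans that × cos φ = 111131.7 m, so Δλ = 182.26 / 111131.7 × 3600 = 5.904″.

Δλ = 5.9″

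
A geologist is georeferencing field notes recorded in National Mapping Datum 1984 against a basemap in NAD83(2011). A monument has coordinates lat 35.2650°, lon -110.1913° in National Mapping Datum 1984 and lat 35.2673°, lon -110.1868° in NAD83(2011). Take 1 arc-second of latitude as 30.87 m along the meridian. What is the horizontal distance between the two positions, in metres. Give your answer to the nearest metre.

Δφ = 35.2673° − 35.2650° = +0.0023°; Δλ = -110.1868° − -110.1913° = +0.0045°.
1° of latitude = 3600 × 30.87 = 111132 m.
ΔN = Δφ × 111132 = 255.6 m; ΔE = Δλ × 111132 × cos(35.2650°) = +0.0045 × 111132 × 0.816490 = 408.3 m.
Distance = √(ΔE² + ΔN²) = √(408.3² + 255.6²) = 481.7 m.

482 m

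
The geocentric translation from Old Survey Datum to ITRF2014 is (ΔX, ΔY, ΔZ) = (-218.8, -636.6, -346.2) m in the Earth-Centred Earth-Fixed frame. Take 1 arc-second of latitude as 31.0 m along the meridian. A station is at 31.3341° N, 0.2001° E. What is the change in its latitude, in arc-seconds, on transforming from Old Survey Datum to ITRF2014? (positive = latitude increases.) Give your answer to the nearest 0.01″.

sin φ = 0.520028, cos φ = 0.854149, sin λ = 0.003492, cos λ = 0.999994.
North component: ΔN = −sin φ cos λ·ΔX − sin φ sin λ·ΔY + cos φ·ΔZ = −(0.520028)(0.999994)(-218.8) − (0.520028)(0.003492)(-636.6) + (0.854149)(-346.2) = -180.77 m.
1° of latitude spans 3600 × 31.00 = 111600 m, so Δφ = -180.77 / 111600 × 3600 = -5.831″.

Δφ = -5.83″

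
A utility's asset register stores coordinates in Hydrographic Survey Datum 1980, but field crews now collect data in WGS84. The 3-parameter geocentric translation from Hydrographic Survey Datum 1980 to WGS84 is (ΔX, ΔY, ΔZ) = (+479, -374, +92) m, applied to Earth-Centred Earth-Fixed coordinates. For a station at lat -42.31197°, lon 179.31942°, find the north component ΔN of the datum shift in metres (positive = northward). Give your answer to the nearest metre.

ΔN = -257 m

The local north axis is (−sin φ cos λ, −sin φ sin λ, cos φ), giving ΔN = -322.424 − 2.990 + 68.033 = -257.38 m.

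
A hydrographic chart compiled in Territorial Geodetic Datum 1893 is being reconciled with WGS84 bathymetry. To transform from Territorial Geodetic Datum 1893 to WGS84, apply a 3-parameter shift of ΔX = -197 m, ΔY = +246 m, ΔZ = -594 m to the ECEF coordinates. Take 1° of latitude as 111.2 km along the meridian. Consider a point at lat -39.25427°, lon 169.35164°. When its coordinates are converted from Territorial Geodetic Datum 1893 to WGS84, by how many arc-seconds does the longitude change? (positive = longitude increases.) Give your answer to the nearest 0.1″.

Δλ = -8.6″

sin φ = -0.632763, cos φ = 0.774345, sin λ = 0.184781, cos λ = -0.982780.
East component: ΔE = −sin λ·ΔX + cos λ·ΔY = −(0.184781)(-197) + (-0.982780)(246) = -205.36 m.
1° of latitude spans 111200 m; at latitude φ, 1° of longitude spans that × cos φ = 86107.2 m, so Δλ = -205.36 / 86107.2 × 3600 = -8.586″.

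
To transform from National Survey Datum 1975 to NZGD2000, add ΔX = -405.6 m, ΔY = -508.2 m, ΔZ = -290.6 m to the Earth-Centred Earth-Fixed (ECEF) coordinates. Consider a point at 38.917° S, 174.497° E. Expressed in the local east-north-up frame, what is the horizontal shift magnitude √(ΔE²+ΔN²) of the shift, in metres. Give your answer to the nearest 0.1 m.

At φ = -38.917°, λ = 174.497°: sin φ = -0.628194, cos φ = 0.778057, sin λ = 0.095898, cos λ = -0.995391.
ΔE = −sin λ·ΔX + cos λ·ΔY = −(0.095898)·(-405.6) + (-0.995391)·(-508.2) = 544.75 m.
ΔN = −sin φ cos λ·ΔX − sin φ sin λ·ΔY + cos φ·ΔZ = −(-0.628194)(-0.995391)(-405.6) − (-0.628194)(0.095898)(-508.2) + (0.778057)(-290.6) = -3.10 m.
Horizontal magnitude = √(ΔE² + ΔN²) = √(544.75² + (-3.10)²) = 544.76 m.

544.8 m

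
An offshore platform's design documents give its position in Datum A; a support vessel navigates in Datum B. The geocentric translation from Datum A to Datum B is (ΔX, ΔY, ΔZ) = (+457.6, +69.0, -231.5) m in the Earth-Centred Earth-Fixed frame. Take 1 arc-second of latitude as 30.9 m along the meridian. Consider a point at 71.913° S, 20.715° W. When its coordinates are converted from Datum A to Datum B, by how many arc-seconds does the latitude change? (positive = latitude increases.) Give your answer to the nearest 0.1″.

sin φ = -0.950586, cos φ = 0.310461, sin λ = -0.353720, cos λ = 0.935351.
North component: ΔN = −sin φ cos λ·ΔX − sin φ sin λ·ΔY + cos φ·ΔZ = −(-0.950586)(0.935351)(457.6) − (-0.950586)(-0.353720)(69.0) + (0.310461)(-231.5) = 311.79 m.
1° of latitude spans 3600 × 30.90 = 111240 m, so Δφ = 311.79 / 111240 × 3600 = 10.090″.

Δφ = 10.1″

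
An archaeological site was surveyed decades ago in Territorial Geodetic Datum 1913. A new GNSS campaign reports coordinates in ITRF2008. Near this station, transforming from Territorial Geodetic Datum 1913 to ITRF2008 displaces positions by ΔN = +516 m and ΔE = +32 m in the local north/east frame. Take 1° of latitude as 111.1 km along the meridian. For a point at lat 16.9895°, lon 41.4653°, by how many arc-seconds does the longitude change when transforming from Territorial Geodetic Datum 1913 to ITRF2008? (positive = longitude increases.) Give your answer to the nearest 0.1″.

Δλ = 1.1″

At latitude 16.9895°, cos φ = 0.956358.
1° of longitude at this latitude = 111.1 × cos φ = 106.25 km, so Δλ = 32.0 / 106251.4 = 0.0003012° = 1.084″.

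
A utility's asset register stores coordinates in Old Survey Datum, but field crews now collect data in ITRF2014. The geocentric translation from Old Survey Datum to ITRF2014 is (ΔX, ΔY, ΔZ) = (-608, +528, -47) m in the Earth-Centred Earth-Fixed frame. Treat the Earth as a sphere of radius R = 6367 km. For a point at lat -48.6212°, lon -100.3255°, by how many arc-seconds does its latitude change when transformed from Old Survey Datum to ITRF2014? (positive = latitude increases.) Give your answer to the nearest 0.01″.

Δφ = -10.98″

sin φ = -0.750356, cos φ = 0.661034, sin λ = -0.983805, cos λ = -0.179240.
North component: ΔN = −sin φ cos λ·ΔX − sin φ sin λ·ΔY + cos φ·ΔZ = −(-0.750356)(-0.179240)(-608) − (-0.750356)(-0.983805)(528) + (0.661034)(-47) = -339.07 m.
1° of latitude spans πR/180 = 111125 m, so Δφ = -339.07 / 111125 × 3600 = -10.984″.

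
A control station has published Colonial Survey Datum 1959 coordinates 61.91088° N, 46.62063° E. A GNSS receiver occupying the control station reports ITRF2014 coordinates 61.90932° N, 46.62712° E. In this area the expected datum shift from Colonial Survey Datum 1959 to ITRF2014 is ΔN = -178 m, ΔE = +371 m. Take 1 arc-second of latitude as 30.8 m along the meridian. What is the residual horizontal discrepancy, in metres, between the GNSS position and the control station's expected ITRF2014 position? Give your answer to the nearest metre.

33 m

Observed coordinate differences: Δφ = -0.00156°, Δλ = +0.00649°.
Converting to metres (1° lat = 110880 m, cos φ = 0.470844): observed ΔN = -173.0 m, observed ΔE = 338.8 m.
Subtracting the expected shift leaves a residual of -173.0 − (-178) = 5.0 m north and 338.8 − (371) = -32.2 m east.
Residual distance = √(5.0² + (-32.2)²) = 32.6 m.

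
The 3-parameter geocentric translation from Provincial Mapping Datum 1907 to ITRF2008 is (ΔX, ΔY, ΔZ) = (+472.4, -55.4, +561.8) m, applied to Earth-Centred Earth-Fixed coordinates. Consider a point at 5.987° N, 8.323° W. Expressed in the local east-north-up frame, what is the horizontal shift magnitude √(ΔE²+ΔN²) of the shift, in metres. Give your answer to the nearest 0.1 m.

The local east axis at (φ, λ) is (−sin λ, cos λ, 0), so ΔE = −sin(-8.323°)·472.4 + cos(-8.323°)·(-55.4) = 13.56 m.
The local north axis is (−sin φ cos λ, −sin φ sin λ, cos φ), giving ΔN = -48.754 − 0.836 + 558.736 = 509.15 m.
Horizontal magnitude = √(ΔE² + ΔN²) = √(13.56² + 509.15²) = 509.33 m.

509.3 m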